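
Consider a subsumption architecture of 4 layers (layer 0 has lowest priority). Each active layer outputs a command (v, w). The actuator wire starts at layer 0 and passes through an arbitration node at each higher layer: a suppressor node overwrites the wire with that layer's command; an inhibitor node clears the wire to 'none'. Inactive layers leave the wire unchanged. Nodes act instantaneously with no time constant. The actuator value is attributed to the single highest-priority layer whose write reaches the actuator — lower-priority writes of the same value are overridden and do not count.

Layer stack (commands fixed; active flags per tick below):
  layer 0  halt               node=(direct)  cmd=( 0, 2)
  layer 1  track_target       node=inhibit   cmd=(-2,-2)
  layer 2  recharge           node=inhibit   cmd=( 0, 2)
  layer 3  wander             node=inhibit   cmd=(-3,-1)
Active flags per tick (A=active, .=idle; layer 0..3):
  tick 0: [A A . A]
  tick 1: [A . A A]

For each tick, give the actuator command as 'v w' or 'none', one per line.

none
none

tick 0:
  layer 0 (halt) active — direct: (0, 2)
  layer 1 (track_target) active — inhibits: none
  layer 2 (recharge) idle — unchanged: none
  layer 3 (wander) active — inhibits: none
  → actuator none
tick 1:
  layer 0 (halt) active — direct: (0, 2)
  layer 1 (track_target) idle — unchanged: (0, 2)
  layer 2 (recharge) active — inhibits: none
  layer 3 (wander) active — inhibits: none
  → actuator none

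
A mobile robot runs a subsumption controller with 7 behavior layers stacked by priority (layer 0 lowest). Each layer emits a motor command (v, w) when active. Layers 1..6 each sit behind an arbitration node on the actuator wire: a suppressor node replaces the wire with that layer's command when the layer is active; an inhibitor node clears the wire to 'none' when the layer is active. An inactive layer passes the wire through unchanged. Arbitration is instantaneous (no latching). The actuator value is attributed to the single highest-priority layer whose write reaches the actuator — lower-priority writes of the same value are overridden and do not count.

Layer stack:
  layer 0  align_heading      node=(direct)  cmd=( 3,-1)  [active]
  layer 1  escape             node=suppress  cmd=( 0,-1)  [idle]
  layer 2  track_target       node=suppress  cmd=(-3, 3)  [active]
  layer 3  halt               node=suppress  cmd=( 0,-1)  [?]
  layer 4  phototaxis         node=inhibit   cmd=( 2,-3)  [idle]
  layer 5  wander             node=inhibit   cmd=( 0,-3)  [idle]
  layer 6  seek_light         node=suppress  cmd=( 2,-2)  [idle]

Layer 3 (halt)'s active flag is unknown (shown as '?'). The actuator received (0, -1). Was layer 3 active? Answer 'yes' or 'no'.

yes

If layer 3 is active=yes:
  actuator would be (0, -1)
If layer 3 is active=no:
  actuator would be (-3, 3)
Observed (0, -1), so layer 3 was active.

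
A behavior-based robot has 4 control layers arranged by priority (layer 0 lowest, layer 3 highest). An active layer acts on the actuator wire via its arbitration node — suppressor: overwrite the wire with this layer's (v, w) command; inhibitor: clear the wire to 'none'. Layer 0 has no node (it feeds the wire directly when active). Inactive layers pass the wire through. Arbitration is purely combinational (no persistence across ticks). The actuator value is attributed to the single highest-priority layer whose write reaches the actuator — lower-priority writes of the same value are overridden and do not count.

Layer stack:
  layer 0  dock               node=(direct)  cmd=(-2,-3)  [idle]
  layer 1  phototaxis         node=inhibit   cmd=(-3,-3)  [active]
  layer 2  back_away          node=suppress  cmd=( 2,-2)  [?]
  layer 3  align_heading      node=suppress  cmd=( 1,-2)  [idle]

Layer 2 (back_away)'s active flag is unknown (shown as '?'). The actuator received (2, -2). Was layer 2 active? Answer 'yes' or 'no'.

yes

If layer 2 is active=yes:
  actuator would be (2, -2)
If layer 2 is active=no:
  actuator would be none
Observed (2, -2), so layer 2 was active.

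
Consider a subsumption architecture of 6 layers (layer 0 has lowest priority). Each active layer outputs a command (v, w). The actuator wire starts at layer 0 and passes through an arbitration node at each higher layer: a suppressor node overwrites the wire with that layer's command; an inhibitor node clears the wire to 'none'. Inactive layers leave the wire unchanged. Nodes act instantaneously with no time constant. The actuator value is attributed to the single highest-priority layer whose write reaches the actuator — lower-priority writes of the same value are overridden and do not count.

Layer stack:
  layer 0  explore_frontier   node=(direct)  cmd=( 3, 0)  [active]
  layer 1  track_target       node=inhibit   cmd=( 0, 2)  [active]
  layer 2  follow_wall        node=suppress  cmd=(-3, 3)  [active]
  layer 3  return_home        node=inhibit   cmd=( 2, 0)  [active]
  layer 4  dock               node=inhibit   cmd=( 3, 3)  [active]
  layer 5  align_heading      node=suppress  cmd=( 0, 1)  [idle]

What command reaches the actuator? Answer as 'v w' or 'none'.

[0] explore_frontier on; wire := (3, 0)
[1] track_target on (inhibit); wire := none
[2] follow_wall on (suppress); wire := (-3, 3)
[3] return_home on (inhibit); wire := none
[4] dock on (inhibit); wire := none
[5] align_heading off; pass none
output none

none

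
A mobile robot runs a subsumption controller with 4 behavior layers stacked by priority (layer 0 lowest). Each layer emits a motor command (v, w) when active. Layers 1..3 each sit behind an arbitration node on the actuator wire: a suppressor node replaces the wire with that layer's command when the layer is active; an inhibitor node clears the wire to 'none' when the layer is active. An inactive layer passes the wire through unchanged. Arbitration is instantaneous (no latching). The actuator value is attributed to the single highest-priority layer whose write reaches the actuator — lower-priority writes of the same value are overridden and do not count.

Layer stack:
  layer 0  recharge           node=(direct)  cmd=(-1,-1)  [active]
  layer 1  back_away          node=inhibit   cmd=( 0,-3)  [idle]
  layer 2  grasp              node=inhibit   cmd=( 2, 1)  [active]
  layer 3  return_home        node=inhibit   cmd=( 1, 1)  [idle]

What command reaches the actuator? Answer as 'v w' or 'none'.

L0 recharge: active, feeds wire = (-1, -1)
L1 back_away: idle → wire stays (-1, -1)
L2 grasp: active, inhibitor → wire = none
L3 return_home: idle → wire stays none
actuator = none

none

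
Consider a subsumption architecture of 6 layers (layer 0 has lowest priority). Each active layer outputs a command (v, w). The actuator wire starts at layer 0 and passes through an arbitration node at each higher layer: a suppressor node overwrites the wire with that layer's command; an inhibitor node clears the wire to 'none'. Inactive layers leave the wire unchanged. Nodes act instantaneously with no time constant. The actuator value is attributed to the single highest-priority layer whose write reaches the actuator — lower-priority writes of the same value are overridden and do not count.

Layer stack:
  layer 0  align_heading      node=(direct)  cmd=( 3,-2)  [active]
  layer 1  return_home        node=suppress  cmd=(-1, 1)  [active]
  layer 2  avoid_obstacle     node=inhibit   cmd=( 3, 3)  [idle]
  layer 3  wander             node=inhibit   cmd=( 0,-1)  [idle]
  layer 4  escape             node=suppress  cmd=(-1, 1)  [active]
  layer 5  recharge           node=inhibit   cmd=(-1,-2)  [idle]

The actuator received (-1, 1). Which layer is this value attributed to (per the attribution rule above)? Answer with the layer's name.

L0 align_heading: active, feeds wire = (3, -2)
L1 return_home: active, suppressor → wire = (-1, 1)
L2 avoid_obstacle: idle → wire stays (-1, 1)
L3 wander: idle → wire stays (-1, 1)
L4 escape: active, suppressor → wire = (-1, 1)
L5 recharge: idle → wire stays (-1, 1)
actuator = (-1, 1)
last writer: layer 4 = escape

escape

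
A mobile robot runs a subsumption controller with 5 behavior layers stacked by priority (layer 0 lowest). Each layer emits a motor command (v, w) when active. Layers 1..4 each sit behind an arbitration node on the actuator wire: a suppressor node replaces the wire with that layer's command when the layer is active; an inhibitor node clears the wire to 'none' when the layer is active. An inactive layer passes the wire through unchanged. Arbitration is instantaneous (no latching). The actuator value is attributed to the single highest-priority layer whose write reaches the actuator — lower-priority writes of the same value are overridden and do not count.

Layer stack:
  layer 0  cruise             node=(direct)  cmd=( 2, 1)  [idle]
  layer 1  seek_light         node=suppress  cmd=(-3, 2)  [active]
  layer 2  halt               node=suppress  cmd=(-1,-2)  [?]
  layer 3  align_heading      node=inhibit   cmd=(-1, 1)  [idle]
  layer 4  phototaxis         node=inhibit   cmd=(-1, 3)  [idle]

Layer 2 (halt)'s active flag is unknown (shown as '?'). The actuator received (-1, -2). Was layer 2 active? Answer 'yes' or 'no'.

yes

If layer 2 is active=yes:
  actuator would be (-1, -2)
If layer 2 is active=no:
  actuator would be (-3, 2)
Observed (-1, -2), so layer 2 was active.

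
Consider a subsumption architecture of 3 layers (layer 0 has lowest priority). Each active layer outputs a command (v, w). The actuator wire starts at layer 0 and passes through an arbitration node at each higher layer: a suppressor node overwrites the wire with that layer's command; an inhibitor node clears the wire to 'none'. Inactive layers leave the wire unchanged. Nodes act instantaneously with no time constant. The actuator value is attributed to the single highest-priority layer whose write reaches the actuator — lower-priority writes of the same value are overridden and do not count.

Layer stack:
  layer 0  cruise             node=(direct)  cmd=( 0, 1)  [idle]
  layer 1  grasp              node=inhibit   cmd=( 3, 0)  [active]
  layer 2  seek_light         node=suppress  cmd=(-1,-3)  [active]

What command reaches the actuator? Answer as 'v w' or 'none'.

-1 -3

L0 cruise: idle → wire = none
L1 grasp: active, inhibitor → wire = none
L2 seek_light: active, suppressor → wire = (-1, -3)
actuator = (-1, -3)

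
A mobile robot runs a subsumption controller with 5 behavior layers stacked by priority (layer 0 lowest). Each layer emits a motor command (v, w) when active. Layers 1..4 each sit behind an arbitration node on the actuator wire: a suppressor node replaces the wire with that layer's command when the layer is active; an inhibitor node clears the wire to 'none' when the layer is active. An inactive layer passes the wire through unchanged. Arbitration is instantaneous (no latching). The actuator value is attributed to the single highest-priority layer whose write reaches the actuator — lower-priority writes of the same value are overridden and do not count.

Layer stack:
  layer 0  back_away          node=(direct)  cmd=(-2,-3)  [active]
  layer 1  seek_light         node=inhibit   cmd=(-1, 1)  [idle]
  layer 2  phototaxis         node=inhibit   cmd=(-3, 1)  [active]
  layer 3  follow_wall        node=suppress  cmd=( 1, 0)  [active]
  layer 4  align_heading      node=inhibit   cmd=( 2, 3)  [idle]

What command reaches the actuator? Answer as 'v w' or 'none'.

[0] back_away on; wire := (-2, -3)
[1] seek_light off; pass (-2, -3)
[2] phototaxis on (inhibit); wire := none
[3] follow_wall on (suppress); wire := (1, 0)
[4] align_heading off; pass (1, 0)
output (1, 0)

1 0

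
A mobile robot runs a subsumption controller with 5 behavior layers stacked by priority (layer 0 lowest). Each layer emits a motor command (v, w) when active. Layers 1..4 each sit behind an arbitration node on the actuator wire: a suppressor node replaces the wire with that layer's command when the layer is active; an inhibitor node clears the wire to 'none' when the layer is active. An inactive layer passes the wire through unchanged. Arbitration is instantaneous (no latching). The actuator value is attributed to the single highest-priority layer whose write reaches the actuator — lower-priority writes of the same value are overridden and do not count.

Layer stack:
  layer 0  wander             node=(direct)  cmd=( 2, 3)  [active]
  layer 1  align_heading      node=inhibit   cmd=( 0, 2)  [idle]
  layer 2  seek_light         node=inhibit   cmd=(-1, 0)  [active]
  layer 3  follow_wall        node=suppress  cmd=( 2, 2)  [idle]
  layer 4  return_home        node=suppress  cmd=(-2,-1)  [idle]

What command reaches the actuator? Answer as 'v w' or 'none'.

none

L0 wander: active, feeds wire = (2, 3)
L1 align_heading: idle → wire stays (2, 3)
L2 seek_light: active, inhibitor → wire = none
L3 follow_wall: idle → wire stays none
L4 return_home: idle → wire stays none
actuator = none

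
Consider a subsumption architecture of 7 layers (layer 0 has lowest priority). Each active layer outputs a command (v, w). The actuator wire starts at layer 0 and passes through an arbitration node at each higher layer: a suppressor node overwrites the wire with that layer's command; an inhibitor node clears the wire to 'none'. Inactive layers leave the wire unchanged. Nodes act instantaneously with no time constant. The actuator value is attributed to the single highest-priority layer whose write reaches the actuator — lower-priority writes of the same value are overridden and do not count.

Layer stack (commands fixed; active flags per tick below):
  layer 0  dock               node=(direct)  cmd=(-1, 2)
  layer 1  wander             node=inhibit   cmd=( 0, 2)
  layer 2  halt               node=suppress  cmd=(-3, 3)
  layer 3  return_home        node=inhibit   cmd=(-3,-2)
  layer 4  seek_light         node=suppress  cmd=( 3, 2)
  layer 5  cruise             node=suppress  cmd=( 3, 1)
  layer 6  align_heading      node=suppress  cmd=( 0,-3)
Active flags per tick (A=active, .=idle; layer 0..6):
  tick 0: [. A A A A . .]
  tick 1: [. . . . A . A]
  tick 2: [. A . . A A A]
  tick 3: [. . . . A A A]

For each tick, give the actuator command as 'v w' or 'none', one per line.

tick 0:
  [0] dock off; wire := none
  [1] wander on (inhibit); wire := none
  [2] halt on (suppress); wire := (-3, 3)
  [3] return_home on (inhibit); wire := none
  [4] seek_light on (suppress); wire := (3, 2)
  [5] cruise off; pass (3, 2)
  [6] align_heading off; pass (3, 2)
  output (3, 2)
tick 1:
  [0] dock off; wire := none
  [1] wander off; pass none
  [2] halt off; pass none
  [3] return_home off; pass none
  [4] seek_light on (suppress); wire := (3, 2)
  [5] cruise off; pass (3, 2)
  [6] align_heading on (suppress); wire := (0, -3)
  output (0, -3)
tick 2:
  [0] dock off; wire := none
  [1] wander on (inhibit); wire := none
  [2] halt off; pass none
  [3] return_home off; pass none
  [4] seek_light on (suppress); wire := (3, 2)
  [5] cruise on (suppress); wire := (3, 1)
  [6] align_heading on (suppress); wire := (0, -3)
  output (0, -3)
tick 3:
  [0] dock off; wire := none
  [1] wander off; pass none
  [2] halt off; pass none
  [3] return_home off; pass none
  [4] seek_light on (suppress); wire := (3, 2)
  [5] cruise on (suppress); wire := (3, 1)
  [6] align_heading on (suppress); wire := (0, -3)
  output (0, -3)

3 2
0 -3
0 -3
0 -3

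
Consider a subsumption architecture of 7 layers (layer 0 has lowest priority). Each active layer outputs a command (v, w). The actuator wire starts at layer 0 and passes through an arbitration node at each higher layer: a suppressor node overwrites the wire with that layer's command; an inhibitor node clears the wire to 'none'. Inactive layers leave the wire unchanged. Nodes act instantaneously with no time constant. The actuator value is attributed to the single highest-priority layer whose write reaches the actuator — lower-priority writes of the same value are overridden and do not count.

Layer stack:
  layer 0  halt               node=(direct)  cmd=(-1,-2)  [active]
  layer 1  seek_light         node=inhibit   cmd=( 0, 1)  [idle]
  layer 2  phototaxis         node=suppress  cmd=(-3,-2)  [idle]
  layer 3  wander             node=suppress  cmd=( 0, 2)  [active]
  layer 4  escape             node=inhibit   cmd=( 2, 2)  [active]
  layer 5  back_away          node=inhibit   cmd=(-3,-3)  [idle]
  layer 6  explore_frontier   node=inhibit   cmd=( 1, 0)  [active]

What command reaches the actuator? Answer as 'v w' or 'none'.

L0 halt: active, feeds wire = (-1, -2)
L1 seek_light: idle → wire stays (-1, -2)
L2 phototaxis: idle → wire stays (-1, -2)
L3 wander: active, suppressor → wire = (0, 2)
L4 escape: active, inhibitor → wire = none
L5 back_away: idle → wire stays none
L6 explore_frontier: active, inhibitor → wire = none
actuator = none

none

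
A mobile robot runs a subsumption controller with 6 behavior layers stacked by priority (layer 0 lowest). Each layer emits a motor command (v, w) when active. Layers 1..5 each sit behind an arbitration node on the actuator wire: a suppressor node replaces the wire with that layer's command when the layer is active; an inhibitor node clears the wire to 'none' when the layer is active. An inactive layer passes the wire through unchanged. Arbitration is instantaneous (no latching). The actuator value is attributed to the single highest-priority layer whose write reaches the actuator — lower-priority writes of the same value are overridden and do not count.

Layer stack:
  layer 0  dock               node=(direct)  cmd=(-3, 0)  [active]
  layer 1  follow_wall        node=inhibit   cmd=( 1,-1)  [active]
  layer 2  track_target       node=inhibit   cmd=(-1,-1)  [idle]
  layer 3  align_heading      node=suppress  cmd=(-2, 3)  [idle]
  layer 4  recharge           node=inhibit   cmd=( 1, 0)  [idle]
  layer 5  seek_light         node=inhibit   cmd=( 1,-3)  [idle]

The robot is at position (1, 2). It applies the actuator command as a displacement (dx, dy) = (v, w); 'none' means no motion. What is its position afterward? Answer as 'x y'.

L0 dock: active, feeds wire = (-3, 0)
L1 follow_wall: active, inhibitor → wire = none
L2 track_target: idle → wire stays none
L3 align_heading: idle → wire stays none
L4 recharge: idle → wire stays none
L5 seek_light: idle → wire stays none
actuator = none
position: (1, 2) + none = (1, 2)

1 2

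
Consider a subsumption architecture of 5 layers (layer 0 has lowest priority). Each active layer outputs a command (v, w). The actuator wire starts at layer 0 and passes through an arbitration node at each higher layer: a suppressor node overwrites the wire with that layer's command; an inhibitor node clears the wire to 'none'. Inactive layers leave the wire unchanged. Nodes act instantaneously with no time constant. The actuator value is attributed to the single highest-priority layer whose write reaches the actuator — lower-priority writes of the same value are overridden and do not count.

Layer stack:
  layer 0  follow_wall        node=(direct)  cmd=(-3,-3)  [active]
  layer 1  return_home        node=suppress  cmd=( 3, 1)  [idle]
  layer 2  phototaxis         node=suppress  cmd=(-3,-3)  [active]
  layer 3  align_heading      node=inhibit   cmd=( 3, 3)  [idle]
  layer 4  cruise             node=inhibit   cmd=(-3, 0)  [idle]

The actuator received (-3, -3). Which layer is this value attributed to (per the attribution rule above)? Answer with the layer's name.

[0] follow_wall on; wire := (-3, -3)
[1] return_home off; pass (-3, -3)
[2] phototaxis on (suppress); wire := (-3, -3)
[3] align_heading off; pass (-3, -3)
[4] cruise off; pass (-3, -3)
output (-3, -3)
last writer: layer 2 = phototaxis

phototaxis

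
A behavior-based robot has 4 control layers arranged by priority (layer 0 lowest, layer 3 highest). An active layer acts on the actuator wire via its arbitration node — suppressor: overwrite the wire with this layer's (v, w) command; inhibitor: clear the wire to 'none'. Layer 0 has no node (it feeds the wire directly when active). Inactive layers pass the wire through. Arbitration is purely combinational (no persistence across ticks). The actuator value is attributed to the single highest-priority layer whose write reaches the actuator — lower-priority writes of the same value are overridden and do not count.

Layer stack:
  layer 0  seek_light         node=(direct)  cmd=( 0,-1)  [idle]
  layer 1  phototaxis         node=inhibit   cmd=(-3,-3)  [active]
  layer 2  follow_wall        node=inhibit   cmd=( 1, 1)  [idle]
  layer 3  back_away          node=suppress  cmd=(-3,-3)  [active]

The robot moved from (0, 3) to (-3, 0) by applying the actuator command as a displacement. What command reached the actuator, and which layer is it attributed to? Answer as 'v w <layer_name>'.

displacement = (-3, 0) − (0, 3) = (-3, -3)
layer 0 (seek_light) idle — none
layer 1 (phototaxis) active — inhibits: none
layer 2 (follow_wall) idle — unchanged: none
layer 3 (back_away) active — suppresses: (-3, -3)
→ actuator (-3, -3) — from layer 3 (back_away)

-3 -3 back_away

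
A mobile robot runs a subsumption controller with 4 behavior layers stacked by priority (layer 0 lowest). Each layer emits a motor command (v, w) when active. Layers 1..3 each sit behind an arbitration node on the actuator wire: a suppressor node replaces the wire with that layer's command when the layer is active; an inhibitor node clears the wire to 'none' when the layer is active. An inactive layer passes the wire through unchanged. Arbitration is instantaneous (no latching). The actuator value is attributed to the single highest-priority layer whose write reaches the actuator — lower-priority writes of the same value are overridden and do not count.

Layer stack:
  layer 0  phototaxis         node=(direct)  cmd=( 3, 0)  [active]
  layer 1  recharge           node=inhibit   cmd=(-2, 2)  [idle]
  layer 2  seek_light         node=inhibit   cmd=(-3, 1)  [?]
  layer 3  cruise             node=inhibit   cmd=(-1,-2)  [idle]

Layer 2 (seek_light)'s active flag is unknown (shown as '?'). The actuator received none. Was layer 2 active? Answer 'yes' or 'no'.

If layer 2 is active=yes:
  actuator would be none
If layer 2 is active=no:
  actuator would be (3, 0)
Observed none, so layer 2 was active.

yes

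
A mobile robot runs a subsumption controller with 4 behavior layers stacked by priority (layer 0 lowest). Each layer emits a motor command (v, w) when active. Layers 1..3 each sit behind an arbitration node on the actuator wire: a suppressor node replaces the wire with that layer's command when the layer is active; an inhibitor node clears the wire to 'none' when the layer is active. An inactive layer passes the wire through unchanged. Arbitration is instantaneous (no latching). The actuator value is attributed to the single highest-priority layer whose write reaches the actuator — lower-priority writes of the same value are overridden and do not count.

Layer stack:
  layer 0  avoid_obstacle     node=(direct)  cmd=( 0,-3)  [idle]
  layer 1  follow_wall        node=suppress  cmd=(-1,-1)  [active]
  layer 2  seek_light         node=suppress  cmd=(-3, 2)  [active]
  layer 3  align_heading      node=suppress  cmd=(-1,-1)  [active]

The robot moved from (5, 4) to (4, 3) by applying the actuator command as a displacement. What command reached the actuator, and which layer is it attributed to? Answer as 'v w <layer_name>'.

displacement = (4, 3) − (5, 4) = (-1, -1)
L0 avoid_obstacle: idle → wire = none
L1 follow_wall: active, suppressor → wire = (-1, -1)
L2 seek_light: active, suppressor → wire = (-3, 2)
L3 align_heading: active, suppressor → wire = (-1, -1)
actuator = (-1, -1) — from layer 3 (align_heading)

-1 -1 align_heading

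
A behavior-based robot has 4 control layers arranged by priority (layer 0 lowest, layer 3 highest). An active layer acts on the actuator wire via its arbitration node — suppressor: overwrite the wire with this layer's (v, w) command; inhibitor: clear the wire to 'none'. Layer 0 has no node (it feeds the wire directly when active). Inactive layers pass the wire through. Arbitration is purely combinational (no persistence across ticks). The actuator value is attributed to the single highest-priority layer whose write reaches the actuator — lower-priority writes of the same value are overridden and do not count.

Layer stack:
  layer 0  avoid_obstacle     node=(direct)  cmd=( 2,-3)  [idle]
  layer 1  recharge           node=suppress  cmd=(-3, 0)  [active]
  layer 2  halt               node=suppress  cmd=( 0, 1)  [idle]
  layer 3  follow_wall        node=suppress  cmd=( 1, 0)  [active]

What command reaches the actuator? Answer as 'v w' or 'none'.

1 0

layer 0 (avoid_obstacle) idle — none
layer 1 (recharge) active — suppresses: (-3, 0)
layer 2 (halt) idle — unchanged: (-3, 0)
layer 3 (follow_wall) active — suppresses: (1, 0)
→ actuator (1, 0)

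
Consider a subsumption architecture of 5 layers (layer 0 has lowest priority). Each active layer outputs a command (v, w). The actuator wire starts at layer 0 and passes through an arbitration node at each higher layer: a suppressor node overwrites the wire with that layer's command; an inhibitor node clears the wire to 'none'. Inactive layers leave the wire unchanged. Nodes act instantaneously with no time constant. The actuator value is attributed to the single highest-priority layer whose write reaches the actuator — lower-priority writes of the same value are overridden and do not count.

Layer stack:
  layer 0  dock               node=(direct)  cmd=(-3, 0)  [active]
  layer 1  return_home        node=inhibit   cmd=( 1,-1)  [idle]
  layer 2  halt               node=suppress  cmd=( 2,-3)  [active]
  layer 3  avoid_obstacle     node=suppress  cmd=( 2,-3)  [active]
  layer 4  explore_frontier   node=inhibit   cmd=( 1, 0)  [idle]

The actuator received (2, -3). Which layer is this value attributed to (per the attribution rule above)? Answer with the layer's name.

avoid_obstacle

[0] dock on; wire := (-3, 0)
[1] return_home off; pass (-3, 0)
[2] halt on (suppress); wire := (2, -3)
[3] avoid_obstacle on (suppress); wire := (2, -3)
[4] explore_frontier off; pass (2, -3)
output (2, -3)
last writer: layer 3 = avoid_obstacle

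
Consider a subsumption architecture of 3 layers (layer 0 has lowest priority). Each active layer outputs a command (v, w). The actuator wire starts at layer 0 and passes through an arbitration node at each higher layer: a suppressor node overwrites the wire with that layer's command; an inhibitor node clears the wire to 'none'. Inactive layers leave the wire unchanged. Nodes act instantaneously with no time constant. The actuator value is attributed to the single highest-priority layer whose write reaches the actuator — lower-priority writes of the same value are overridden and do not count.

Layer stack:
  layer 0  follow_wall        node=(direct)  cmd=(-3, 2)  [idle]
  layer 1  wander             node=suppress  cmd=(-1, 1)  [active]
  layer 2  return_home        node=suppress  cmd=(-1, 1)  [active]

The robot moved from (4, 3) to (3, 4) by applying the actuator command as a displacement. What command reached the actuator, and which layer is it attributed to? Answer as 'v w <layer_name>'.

-1 1 return_home

displacement = (3, 4) − (4, 3) = (-1, 1)
L0 follow_wall: idle → wire = none
L1 wander: active, suppressor → wire = (-1, 1)
L2 return_home: active, suppressor → wire = (-1, 1)
actuator = (-1, 1) — from layer 2 (return_home)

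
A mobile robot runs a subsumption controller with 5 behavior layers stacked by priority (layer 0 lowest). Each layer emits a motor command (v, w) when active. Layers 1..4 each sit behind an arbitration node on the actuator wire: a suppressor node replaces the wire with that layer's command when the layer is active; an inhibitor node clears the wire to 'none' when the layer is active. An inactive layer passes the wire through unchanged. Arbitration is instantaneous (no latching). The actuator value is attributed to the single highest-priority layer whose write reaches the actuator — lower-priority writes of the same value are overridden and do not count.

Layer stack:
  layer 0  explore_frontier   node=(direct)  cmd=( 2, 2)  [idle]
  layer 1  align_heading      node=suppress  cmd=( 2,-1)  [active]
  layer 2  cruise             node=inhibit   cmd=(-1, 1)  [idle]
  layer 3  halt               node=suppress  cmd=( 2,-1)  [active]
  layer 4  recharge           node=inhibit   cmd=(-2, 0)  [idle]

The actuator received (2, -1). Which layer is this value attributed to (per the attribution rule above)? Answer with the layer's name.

L0 explore_frontier: idle → wire = none
L1 align_heading: active, suppressor → wire = (2, -1)
L2 cruise: idle → wire stays (2, -1)
L3 halt: active, suppressor → wire = (2, -1)
L4 recharge: idle → wire stays (2, -1)
actuator = (2, -1)
last writer: layer 3 = halt

halt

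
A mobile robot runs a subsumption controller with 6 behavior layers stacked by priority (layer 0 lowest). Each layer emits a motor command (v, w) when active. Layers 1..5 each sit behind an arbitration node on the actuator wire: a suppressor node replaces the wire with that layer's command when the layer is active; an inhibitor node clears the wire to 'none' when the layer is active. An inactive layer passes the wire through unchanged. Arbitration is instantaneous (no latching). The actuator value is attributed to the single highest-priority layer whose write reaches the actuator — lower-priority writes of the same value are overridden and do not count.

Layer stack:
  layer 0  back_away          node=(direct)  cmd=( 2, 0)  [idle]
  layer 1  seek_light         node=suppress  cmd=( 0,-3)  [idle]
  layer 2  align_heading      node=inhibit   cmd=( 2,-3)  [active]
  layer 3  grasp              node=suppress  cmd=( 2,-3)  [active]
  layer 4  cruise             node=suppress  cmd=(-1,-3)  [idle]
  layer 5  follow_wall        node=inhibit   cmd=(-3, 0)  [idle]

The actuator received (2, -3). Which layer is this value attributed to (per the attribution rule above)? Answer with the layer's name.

grasp

layer 0 (back_away) idle — none
layer 1 (seek_light) idle — unchanged: none
layer 2 (align_heading) active — inhibits: none
layer 3 (grasp) active — suppresses: (2, -3)
layer 4 (cruise) idle — unchanged: (2, -3)
layer 5 (follow_wall) idle — unchanged: (2, -3)
→ actuator (2, -3)
last writer: layer 3 = grasp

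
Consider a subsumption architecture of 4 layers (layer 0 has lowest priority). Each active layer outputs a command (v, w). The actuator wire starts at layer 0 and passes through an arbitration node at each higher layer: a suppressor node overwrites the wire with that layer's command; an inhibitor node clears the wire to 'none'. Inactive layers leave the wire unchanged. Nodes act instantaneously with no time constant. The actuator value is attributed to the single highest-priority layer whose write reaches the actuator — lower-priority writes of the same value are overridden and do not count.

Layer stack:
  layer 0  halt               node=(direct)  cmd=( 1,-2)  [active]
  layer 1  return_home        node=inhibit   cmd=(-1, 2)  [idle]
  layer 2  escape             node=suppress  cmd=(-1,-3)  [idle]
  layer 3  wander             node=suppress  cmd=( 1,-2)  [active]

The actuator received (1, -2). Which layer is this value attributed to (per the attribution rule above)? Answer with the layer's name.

wander

L0 halt: active, feeds wire = (1, -2)
L1 return_home: idle → wire stays (1, -2)
L2 escape: idle → wire stays (1, -2)
L3 wander: active, suppressor → wire = (1, -2)
actuator = (1, -2)
last writer: layer 3 = wander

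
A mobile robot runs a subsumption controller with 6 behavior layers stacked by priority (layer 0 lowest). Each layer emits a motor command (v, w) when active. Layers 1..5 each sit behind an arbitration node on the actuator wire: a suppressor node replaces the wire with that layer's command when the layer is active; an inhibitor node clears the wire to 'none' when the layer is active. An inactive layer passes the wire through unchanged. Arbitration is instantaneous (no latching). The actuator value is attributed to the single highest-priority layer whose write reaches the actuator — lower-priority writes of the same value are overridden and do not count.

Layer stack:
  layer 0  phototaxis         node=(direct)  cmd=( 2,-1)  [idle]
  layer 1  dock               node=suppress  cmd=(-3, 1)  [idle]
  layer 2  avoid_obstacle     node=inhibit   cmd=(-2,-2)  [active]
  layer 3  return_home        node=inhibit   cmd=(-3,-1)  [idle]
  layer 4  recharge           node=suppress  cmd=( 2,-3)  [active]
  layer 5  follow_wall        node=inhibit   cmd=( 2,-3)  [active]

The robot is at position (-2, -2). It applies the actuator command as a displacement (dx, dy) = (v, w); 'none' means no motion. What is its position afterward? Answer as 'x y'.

-2 -2

L0 phototaxis: idle → wire = none
L1 dock: idle → wire stays none
L2 avoid_obstacle: active, inhibitor → wire = none
L3 return_home: idle → wire stays none
L4 recharge: active, suppressor → wire = (2, -3)
L5 follow_wall: active, inhibitor → wire = none
actuator = none
position: (-2, -2) + none = (-2, -2)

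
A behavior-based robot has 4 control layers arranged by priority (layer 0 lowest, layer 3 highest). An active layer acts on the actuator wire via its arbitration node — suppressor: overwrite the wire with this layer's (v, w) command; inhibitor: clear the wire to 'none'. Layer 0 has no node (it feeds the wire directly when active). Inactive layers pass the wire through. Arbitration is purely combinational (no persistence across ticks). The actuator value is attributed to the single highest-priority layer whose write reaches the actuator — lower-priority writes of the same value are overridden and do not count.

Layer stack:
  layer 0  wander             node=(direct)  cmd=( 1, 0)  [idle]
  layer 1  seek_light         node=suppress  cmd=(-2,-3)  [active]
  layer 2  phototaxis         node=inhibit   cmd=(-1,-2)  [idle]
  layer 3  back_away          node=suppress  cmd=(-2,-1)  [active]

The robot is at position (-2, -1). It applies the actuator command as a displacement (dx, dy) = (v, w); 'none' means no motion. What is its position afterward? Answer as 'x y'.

[0] wander off; wire := none
[1] seek_light on (suppress); wire := (-2, -3)
[2] phototaxis off; pass (-2, -3)
[3] back_away on (suppress); wire := (-2, -1)
output (-2, -1)
position: (-2, -1) + (-2, -1) = (-4, -2)

-4 -2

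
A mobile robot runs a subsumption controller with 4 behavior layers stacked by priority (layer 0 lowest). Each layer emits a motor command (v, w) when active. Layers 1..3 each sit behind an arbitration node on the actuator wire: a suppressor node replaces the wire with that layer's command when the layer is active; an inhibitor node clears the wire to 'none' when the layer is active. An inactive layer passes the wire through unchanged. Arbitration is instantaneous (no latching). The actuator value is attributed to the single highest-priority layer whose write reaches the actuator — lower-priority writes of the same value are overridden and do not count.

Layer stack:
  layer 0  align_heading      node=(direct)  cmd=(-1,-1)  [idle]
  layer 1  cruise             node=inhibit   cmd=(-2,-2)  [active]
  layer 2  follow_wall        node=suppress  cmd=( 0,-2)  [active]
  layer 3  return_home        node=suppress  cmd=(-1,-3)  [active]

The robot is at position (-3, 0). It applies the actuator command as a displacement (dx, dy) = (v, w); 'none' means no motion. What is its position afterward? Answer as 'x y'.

layer 0 (align_heading) idle — none
layer 1 (cruise) active — inhibits: none
layer 2 (follow_wall) active — suppresses: (0, -2)
layer 3 (return_home) active — suppresses: (-1, -3)
→ actuator (-1, -3)
position: (-3, 0) + (-1, -3) = (-4, -3)

-4 -3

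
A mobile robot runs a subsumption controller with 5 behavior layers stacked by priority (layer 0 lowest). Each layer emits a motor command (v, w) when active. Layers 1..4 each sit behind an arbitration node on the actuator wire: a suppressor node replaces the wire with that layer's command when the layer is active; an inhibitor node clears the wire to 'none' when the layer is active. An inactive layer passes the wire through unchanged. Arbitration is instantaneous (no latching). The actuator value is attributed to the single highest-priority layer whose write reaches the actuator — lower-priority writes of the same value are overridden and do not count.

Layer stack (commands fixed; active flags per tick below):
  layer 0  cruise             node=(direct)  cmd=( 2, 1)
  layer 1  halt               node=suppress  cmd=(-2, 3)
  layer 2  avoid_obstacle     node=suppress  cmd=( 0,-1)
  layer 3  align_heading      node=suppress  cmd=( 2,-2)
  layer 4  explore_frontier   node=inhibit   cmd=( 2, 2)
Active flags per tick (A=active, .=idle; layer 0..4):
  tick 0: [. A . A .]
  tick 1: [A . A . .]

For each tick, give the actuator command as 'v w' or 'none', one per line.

tick 0:
  L0 cruise: idle → wire = none
  L1 halt: active, suppressor → wire = (-2, 3)
  L2 avoid_obstacle: idle → wire stays (-2, 3)
  L3 align_heading: active, suppressor → wire = (2, -2)
  L4 explore_frontier: idle → wire stays (2, -2)
  actuator = (2, -2)
tick 1:
  L0 cruise: active, feeds wire = (2, 1)
  L1 halt: idle → wire stays (2, 1)
  L2 avoid_obstacle: active, suppressor → wire = (0, -1)
  L3 align_heading: idle → wire stays (0, -1)
  L4 explore_frontier: idle → wire stays (0, -1)
  actuator = (0, -1)

2 -2
0 -1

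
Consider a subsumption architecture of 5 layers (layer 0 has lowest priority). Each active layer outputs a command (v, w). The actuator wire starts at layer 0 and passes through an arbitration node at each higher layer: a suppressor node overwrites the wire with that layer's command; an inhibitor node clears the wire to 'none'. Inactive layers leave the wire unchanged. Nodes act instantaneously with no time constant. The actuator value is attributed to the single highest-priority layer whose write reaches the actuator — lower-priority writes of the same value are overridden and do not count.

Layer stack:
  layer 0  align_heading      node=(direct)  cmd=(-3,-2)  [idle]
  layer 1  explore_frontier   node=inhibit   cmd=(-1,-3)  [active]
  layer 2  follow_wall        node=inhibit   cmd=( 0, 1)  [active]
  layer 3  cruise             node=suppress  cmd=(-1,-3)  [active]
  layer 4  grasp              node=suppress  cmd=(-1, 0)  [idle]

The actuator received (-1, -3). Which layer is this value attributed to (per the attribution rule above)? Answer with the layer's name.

cruise

[0] align_heading off; wire := none
[1] explore_frontier on (inhibit); wire := none
[2] follow_wall on (inhibit); wire := none
[3] cruise on (suppress); wire := (-1, -3)
[4] grasp off; pass (-1, -3)
output (-1, -3)
last writer: layer 3 = cruise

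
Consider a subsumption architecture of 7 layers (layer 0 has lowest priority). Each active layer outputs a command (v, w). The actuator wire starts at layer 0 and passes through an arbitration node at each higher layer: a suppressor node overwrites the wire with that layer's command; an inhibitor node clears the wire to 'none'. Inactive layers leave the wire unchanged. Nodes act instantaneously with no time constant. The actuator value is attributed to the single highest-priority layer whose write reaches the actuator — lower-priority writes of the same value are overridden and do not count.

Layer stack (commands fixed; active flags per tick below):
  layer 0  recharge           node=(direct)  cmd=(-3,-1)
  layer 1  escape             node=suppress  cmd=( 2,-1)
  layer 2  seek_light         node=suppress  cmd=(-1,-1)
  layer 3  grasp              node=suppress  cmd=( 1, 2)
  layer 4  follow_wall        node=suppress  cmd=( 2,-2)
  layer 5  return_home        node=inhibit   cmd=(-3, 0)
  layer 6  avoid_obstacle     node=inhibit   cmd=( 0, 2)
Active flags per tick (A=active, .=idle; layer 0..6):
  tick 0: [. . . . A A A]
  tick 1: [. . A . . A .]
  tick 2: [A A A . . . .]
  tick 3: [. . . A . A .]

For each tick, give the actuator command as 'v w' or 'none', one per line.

none
none
-1 -1
none

tick 0:
  [0] recharge off; wire := none
  [1] escape off; pass none
  [2] seek_light off; pass none
  [3] grasp off; pass none
  [4] follow_wall on (suppress); wire := (2, -2)
  [5] return_home on (inhibit); wire := none
  [6] avoid_obstacle on (inhibit); wire := none
  output none
tick 1:
  [0] recharge off; wire := none
  [1] escape off; pass none
  [2] seek_light on (suppress); wire := (-1, -1)
  [3] grasp off; pass (-1, -1)
  [4] follow_wall off; pass (-1, -1)
  [5] return_home on (inhibit); wire := none
  [6] avoid_obstacle off; pass none
  output none
tick 2:
  [0] recharge on; wire := (-3, -1)
  [1] escape on (suppress); wire := (2, -1)
  [2] seek_light on (suppress); wire := (-1, -1)
  [3] grasp off; pass (-1, -1)
  [4] follow_wall off; pass (-1, -1)
  [5] return_home off; pass (-1, -1)
  [6] avoid_obstacle off; pass (-1, -1)
  output (-1, -1)
tick 3:
  [0] recharge off; wire := none
  [1] escape off; pass none
  [2] seek_light off; pass none
  [3] grasp on (suppress); wire := (1, 2)
  [4] follow_wall off; pass (1, 2)
  [5] return_home on (inhibit); wire := none
  [6] avoid_obstacle off; pass none
  output none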